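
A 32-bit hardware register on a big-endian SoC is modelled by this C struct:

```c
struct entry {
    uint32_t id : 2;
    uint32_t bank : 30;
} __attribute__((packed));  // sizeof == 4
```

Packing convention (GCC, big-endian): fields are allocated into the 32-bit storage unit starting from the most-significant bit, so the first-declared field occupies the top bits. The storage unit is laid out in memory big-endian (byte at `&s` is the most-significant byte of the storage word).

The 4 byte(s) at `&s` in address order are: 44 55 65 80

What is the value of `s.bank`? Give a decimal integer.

[0]=0x44 [1]=0x55 [2]=0x65 [3]=0x80 (big-endian) → word 0x44556580
id [30+:2] = (word>>30) & 0x3 = 1
bank [0+:30] = (word>>0) & 0x3fffffff = 72705408  ←

72705408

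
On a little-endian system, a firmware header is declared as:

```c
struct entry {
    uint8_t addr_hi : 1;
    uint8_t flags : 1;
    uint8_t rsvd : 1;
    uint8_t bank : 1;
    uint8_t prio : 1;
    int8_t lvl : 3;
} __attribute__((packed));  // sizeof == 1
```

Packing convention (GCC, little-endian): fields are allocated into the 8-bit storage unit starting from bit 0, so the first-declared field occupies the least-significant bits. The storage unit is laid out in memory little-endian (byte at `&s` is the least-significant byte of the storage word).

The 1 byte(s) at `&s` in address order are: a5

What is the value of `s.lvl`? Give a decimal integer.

[0]=0xa5 (little-endian) → word 0xa5
addr_hi [0+:1] = (word>>0) & 0x1 = 1
flags [1+:1] = (word>>1) & 0x1 = 0
rsvd [2+:1] = (word>>2) & 0x1 = 1
bank [3+:1] = (word>>3) & 0x1 = 0
prio [4+:1] = (word>>4) & 0x1 = 0
lvl [5+:3] = (word>>5) & 0x7 = 5  ←
lvl signed 3b, MSB=1: 5 - 8 = -3

-3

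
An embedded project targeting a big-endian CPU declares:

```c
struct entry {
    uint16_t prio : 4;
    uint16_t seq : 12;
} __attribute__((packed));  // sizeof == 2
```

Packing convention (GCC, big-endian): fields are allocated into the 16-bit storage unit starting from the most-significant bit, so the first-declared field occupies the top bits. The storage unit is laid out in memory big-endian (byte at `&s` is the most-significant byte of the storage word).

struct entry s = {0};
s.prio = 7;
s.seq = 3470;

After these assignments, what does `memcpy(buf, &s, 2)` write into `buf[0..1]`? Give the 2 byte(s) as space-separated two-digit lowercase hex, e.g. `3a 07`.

prio:4 = 7 → 0x7 << 12 → word 0x7000
seq:12 = 3470 → 0xd8e << 0 → word 0x7d8e
word = 0x7d8e → big-endian bytes:
  [0]=0x7d  [1]=0x8e

7d 8e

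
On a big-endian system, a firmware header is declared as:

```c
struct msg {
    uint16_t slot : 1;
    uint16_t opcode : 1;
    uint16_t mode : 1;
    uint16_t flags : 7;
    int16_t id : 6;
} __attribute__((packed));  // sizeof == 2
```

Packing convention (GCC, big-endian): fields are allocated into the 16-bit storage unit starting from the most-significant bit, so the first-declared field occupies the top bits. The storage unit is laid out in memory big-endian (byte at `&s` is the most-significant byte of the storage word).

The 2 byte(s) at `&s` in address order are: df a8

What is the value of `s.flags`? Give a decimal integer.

[0]=0xdf [1]=0xa8 (big-endian) → word 0xdfa8
slot [15+:1] = (word>>15) & 0x1 = 1
opcode [14+:1] = (word>>14) & 0x1 = 1
mode [13+:1] = (word>>13) & 0x1 = 0
flags [6+:7] = (word>>6) & 0x7f = 126  ←
id [0+:6] = (word>>0) & 0x3f = 40

126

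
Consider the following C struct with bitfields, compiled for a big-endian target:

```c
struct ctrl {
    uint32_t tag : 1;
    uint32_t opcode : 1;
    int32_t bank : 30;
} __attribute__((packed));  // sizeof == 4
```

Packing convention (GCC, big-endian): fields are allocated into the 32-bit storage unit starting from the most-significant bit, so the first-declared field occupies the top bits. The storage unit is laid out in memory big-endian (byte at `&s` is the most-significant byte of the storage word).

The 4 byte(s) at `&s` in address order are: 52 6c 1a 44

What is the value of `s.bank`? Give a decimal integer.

[0]=0x52 [1]=0x6c [2]=0x1a [3]=0x44 (big-endian) → word 0x526c1a44
tag:1 @ bit 31 → (0x526c1a44>>31)&0x1 = 0x0
opcode:1 @ bit 30 → (0x526c1a44>>30)&0x1 = 0x1
bank:30 @ bit 0 → (0x526c1a44>>0)&0x3fffffff = 0x126c1a44  ←
bank signed 30b, MSB=0: value = 309074500

309074500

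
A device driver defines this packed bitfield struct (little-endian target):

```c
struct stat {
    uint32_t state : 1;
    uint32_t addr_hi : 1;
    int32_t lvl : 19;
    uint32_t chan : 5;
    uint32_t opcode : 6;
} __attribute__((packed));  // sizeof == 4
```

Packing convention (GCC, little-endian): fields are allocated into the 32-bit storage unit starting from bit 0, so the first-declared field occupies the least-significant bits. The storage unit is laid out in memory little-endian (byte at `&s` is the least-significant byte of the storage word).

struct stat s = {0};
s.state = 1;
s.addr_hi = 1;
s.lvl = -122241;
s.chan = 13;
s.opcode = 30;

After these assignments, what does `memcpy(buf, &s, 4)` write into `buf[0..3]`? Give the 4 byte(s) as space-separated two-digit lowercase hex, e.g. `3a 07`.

[0+:1] state=1 & 0x1 = 0x1; word=0x00000001
[1+:1] addr_hi=1 & 0x1 = 0x1; word=0x00000003
[2+:19] lvl=-122241 & 0x7ffff = 0x6227f; word=0x001889ff
[21+:5] chan=13 & 0x1f = 0xd; word=0x01b889ff
[26+:6] opcode=30 & 0x3f = 0x1e; word=0x79b889ff
word = 0x79b889ff → little-endian bytes:
  [0]=0xff  [1]=0x89  [2]=0xb8  [3]=0x79

ff 89 b8 79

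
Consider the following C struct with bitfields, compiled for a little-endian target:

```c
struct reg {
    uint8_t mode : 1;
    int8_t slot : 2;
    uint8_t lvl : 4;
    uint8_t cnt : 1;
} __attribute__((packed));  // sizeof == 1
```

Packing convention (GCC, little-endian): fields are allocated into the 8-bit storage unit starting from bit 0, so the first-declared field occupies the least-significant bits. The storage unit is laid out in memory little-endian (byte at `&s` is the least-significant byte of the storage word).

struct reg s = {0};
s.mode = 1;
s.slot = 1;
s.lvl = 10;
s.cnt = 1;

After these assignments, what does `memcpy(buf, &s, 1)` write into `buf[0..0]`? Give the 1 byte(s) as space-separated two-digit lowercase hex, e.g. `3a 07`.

[0+:1] mode=1 & 0x1 = 0x1; word=0x01
[1+:2] slot=1 & 0x3 = 0x1; word=0x03
[3+:4] lvl=10 & 0xf = 0xa; word=0x53
[7+:1] cnt=1 & 0x1 = 0x1; word=0xd3
word = 0xd3 → little-endian bytes:
  [0]=0xd3

d3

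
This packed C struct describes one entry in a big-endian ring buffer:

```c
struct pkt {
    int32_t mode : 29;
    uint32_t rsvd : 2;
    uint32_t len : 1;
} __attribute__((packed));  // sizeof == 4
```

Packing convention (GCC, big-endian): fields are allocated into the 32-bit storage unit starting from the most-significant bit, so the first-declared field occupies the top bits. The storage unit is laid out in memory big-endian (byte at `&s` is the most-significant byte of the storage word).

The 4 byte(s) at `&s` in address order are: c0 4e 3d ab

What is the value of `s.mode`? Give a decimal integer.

-133576779

[0]=0xc0 [1]=0x4e [2]=0x3d [3]=0xab (big-endian) → word 0xc04e3dab
mode:29 @ bit 3 → (0xc04e3dab>>3)&0x1fffffff = 0x1809c7b5  ←
rsvd:2 @ bit 1 → (0xc04e3dab>>1)&0x3 = 0x1
len:1 @ bit 0 → (0xc04e3dab>>0)&0x1 = 0x1
mode signed 29b, MSB=1: 403294133 - 536870912 = -133576779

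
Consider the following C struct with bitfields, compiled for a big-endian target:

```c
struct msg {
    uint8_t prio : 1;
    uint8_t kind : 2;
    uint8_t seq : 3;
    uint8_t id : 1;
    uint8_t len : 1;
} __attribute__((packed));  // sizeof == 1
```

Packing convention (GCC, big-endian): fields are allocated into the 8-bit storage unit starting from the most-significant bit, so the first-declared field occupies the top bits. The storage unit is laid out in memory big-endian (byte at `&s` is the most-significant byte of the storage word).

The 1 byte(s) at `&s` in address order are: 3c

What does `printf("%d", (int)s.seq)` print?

[0]=0x3c (big-endian) → word 0x3c
prio:1 @ bit 7 → (0x3c>>7)&0x1 = 0x0
kind:2 @ bit 5 → (0x3c>>5)&0x3 = 0x1
seq:3 @ bit 2 → (0x3c>>2)&0x7 = 0x7  ←
id:1 @ bit 1 → (0x3c>>1)&0x1 = 0x0
len:1 @ bit 0 → (0x3c>>0)&0x1 = 0x0

7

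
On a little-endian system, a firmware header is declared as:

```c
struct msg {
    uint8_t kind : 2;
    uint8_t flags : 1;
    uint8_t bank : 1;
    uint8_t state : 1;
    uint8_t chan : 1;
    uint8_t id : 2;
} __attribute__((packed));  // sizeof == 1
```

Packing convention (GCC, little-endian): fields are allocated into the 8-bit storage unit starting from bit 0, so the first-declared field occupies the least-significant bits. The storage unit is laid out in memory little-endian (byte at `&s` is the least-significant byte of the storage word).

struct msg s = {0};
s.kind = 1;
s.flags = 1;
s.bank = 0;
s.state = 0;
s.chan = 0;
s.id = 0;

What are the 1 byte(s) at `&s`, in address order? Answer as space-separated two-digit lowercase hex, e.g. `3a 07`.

[0+:2] kind=1 & 0x3 = 0x1; word=0x01
[2+:1] flags=1 & 0x1 = 0x1; word=0x05
[3+:1] bank=0 & 0x1 = 0x0; word=0x05
[4+:1] state=0 & 0x1 = 0x0; word=0x05
[5+:1] chan=0 & 0x1 = 0x0; word=0x05
[6+:2] id=0 & 0x3 = 0x0; word=0x05
word = 0x05 → little-endian bytes:
  [0]=0x05

05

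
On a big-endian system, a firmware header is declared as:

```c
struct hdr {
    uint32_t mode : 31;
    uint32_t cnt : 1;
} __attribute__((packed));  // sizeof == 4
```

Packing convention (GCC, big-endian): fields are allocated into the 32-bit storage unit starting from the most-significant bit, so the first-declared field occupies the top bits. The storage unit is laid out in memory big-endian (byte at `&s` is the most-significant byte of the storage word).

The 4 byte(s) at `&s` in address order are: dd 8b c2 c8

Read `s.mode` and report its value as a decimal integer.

[0]=0xdd [1]=0x8b [2]=0xc2 [3]=0xc8 (big-endian) → word 0xdd8bc2c8
mode:31 @ bit 1 → (0xdd8bc2c8>>1)&0x7fffffff = 0x6ec5e164  ←
cnt:1 @ bit 0 → (0xdd8bc2c8>>0)&0x1 = 0x0

1858462052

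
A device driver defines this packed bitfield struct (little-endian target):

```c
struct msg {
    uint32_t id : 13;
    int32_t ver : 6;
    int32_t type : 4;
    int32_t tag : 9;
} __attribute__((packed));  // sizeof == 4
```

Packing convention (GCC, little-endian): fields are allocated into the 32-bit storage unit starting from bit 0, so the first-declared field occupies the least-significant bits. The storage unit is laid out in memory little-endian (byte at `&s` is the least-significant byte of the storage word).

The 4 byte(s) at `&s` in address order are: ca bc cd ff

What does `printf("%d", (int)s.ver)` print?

[0]=0xca [1]=0xbc [2]=0xcd [3]=0xff (little-endian) → word 0xffcdbcca
id:13 @ bit 0 → (0xffcdbcca>>0)&0x1fff = 0x1cca
ver:6 @ bit 13 → (0xffcdbcca>>13)&0x3f = 0x2d  ←
type:4 @ bit 19 → (0xffcdbcca>>19)&0xf = 0x9
tag:9 @ bit 23 → (0xffcdbcca>>23)&0x1ff = 0x1ff
ver signed 6b, MSB=1: 45 - 64 = -19

-19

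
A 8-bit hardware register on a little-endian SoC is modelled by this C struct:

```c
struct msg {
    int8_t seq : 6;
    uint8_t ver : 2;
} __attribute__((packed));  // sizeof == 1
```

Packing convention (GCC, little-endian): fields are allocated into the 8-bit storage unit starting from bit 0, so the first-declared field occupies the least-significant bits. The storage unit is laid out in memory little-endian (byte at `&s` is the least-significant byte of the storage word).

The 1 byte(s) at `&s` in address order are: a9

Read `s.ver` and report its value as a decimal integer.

[0]=0xa9 (little-endian) → word 0xa9
seq [0+:6] = (word>>0) & 0x3f = 41
ver [6+:2] = (word>>6) & 0x3 = 2  ←

2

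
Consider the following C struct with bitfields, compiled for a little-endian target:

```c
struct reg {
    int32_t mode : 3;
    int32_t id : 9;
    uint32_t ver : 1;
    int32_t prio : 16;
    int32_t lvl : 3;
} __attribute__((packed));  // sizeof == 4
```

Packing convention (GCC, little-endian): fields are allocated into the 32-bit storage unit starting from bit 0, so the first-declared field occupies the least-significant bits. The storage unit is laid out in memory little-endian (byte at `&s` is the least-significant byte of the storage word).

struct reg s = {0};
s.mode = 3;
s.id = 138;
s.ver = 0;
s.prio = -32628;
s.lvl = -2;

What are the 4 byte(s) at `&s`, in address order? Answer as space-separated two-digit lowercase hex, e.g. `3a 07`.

53 84 11 d0

mode (3b) val=3 bits=0x3 at bit 0: 0x00000003
id (9b) val=138 bits=0x8a at bit 3: 0x00000453
ver (1b) val=0 bits=0x0 at bit 12: 0x00000453
prio (16b) val=-32628 bits=0x808c at bit 13: 0x10118453
lvl (3b) val=-2 bits=0x6 at bit 29: 0xd0118453
word = 0xd0118453 → little-endian bytes:
  [0]=0x53  [1]=0x84  [2]=0x11  [3]=0xd0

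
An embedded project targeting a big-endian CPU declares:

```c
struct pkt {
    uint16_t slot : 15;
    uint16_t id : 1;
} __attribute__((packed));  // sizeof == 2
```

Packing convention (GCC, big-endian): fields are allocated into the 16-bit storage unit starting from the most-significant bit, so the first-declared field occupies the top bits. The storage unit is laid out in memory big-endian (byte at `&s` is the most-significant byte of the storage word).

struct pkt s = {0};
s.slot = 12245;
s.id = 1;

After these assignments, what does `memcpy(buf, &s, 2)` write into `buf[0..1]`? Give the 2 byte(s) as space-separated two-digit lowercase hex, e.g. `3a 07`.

slot (15b) val=12245 bits=0x2fd5 at bit 1: 0x5faa
id (1b) val=1 bits=0x1 at bit 0: 0x5fab
word = 0x5fab → big-endian bytes:
  [0]=0x5f  [1]=0xab

5f ab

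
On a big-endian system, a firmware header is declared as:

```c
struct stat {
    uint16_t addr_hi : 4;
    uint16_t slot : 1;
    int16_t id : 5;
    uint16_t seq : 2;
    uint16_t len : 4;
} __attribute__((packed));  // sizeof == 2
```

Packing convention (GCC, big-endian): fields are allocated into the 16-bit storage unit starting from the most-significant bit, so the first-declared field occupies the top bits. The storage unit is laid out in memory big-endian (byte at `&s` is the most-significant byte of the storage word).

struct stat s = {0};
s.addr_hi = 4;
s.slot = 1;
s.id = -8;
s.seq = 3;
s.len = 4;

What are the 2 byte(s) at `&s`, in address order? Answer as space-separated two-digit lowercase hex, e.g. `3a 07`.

4e 34

addr_hi (4b) val=4 bits=0x4 at bit 12: 0x4000
slot (1b) val=1 bits=0x1 at bit 11: 0x4800
id (5b) val=-8 bits=0x18 at bit 6: 0x4e00
seq (2b) val=3 bits=0x3 at bit 4: 0x4e30
len (4b) val=4 bits=0x4 at bit 0: 0x4e34
word = 0x4e34 → big-endian bytes:
  [0]=0x4e  [1]=0x34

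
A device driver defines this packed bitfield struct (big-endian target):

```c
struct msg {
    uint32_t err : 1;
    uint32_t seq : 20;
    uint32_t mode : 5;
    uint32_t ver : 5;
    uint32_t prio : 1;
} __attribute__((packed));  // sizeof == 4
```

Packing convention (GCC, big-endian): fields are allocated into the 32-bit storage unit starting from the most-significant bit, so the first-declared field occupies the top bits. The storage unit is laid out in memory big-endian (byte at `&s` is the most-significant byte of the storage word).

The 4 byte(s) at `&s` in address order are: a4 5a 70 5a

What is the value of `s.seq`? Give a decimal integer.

297806

[0]=0xa4 [1]=0x5a [2]=0x70 [3]=0x5a (big-endian) → word 0xa45a705a
err [31+:1] = (word>>31) & 0x1 = 1
seq [11+:20] = (word>>11) & 0xfffff = 297806  ←
mode [6+:5] = (word>>6) & 0x1f = 1
ver [1+:5] = (word>>1) & 0x1f = 13
prio [0+:1] = (word>>0) & 0x1 = 0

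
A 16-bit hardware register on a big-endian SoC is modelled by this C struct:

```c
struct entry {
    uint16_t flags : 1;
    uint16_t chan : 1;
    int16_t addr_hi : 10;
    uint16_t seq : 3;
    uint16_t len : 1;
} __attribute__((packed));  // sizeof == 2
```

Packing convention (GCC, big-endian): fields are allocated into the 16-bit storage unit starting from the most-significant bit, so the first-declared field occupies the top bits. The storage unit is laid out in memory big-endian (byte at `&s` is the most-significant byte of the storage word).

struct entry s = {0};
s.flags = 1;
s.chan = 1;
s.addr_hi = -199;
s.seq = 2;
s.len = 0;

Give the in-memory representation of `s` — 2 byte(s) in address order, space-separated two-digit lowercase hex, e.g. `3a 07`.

[15+:1] flags=1 & 0x1 = 0x1; word=0x8000
[14+:1] chan=1 & 0x1 = 0x1; word=0xc000
[4+:10] addr_hi=-199 & 0x3ff = 0x339; word=0xf390
[1+:3] seq=2 & 0x7 = 0x2; word=0xf394
[0+:1] len=0 & 0x1 = 0x0; word=0xf394
word = 0xf394 → big-endian bytes:
  [0]=0xf3  [1]=0x94

f3 94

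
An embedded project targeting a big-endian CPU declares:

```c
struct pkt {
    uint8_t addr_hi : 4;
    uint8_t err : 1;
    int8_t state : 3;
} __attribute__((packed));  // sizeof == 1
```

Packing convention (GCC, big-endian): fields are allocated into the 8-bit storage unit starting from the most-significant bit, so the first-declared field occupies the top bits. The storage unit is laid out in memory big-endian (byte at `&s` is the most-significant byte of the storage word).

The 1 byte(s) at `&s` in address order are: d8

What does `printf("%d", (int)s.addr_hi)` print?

[0]=0xd8 (big-endian) → word 0xd8
addr_hi [4+:4] = (word>>4) & 0xf = 13  ←
err [3+:1] = (word>>3) & 0x1 = 1
state [0+:3] = (word>>0) & 0x7 = 0

13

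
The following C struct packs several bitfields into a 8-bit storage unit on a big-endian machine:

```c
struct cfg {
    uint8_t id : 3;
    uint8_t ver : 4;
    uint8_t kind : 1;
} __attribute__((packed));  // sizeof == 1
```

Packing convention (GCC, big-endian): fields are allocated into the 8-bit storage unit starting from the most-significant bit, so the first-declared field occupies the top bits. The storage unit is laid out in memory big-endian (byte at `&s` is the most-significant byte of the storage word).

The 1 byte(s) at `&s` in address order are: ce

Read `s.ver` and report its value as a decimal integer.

[0]=0xce (big-endian) → word 0xce
id:3 @ bit 5 → (0xce>>5)&0x7 = 0x6
ver:4 @ bit 1 → (0xce>>1)&0xf = 0x7  ←
kind:1 @ bit 0 → (0xce>>0)&0x1 = 0x0

7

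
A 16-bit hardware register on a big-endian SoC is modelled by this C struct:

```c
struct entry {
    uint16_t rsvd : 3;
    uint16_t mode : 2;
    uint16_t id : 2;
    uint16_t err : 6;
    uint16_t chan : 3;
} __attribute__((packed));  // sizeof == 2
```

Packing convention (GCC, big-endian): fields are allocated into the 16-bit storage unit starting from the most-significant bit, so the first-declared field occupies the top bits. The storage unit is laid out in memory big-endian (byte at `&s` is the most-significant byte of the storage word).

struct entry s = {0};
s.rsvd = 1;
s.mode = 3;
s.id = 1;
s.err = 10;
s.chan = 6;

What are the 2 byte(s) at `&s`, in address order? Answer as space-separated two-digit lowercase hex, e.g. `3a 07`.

3a 56

rsvd:3 = 1 → 0x1 << 13 → word 0x2000
mode:2 = 3 → 0x3 << 11 → word 0x3800
id:2 = 1 → 0x1 << 9 → word 0x3a00
err:6 = 10 → 0xa << 3 → word 0x3a50
chan:3 = 6 → 0x6 << 0 → word 0x3a56
word = 0x3a56 → big-endian bytes:
  [0]=0x3a  [1]=0x56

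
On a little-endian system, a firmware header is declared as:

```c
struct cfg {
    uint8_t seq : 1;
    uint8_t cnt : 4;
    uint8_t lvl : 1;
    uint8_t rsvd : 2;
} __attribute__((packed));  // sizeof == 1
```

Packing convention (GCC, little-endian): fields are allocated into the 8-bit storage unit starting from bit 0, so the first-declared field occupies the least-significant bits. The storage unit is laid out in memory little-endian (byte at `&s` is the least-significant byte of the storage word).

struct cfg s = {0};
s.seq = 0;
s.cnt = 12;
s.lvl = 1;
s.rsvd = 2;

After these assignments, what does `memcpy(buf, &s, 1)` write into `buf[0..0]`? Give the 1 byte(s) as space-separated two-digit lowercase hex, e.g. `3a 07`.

b8

seq (1b) val=0 bits=0x0 at bit 0: 0x00
cnt (4b) val=12 bits=0xc at bit 1: 0x18
lvl (1b) val=1 bits=0x1 at bit 5: 0x38
rsvd (2b) val=2 bits=0x2 at bit 6: 0xb8
word = 0xb8 → little-endian bytes:
  [0]=0xb8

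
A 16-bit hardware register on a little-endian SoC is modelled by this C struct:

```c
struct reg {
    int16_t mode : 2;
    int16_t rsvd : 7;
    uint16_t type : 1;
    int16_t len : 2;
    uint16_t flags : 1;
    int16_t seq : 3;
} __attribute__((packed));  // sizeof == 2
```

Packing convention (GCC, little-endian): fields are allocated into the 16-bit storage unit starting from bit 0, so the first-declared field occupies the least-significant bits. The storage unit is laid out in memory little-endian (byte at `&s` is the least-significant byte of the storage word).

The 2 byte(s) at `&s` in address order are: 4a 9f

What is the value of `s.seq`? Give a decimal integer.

[0]=0x4a [1]=0x9f (little-endian) → word 0x9f4a
mode:2 @ bit 0 → (0x9f4a>>0)&0x3 = 0x2
rsvd:7 @ bit 2 → (0x9f4a>>2)&0x7f = 0x52
type:1 @ bit 9 → (0x9f4a>>9)&0x1 = 0x1
len:2 @ bit 10 → (0x9f4a>>10)&0x3 = 0x3
flags:1 @ bit 12 → (0x9f4a>>12)&0x1 = 0x1
seq:3 @ bit 13 → (0x9f4a>>13)&0x7 = 0x4  ←
seq signed 3b, MSB=1: 4 - 8 = -4

-4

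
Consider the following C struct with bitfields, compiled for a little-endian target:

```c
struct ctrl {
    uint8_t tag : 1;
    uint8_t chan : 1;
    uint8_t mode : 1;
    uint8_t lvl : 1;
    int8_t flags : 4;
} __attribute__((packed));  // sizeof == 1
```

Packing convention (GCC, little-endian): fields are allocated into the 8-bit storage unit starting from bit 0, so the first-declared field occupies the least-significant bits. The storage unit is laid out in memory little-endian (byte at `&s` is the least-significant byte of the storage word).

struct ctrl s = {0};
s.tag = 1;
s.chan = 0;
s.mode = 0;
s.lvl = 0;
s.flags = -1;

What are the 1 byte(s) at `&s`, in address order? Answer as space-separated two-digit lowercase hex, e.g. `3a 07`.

f1

tag:1 = 1 → 0x1 << 0 → word 0x01
chan:1 = 0 → 0x0 << 1 → word 0x01
mode:1 = 0 → 0x0 << 2 → word 0x01
lvl:1 = 0 → 0x0 << 3 → word 0x01
flags:4 = -1 → 0xf << 4 → word 0xf1
word = 0xf1 → little-endian bytes:
  [0]=0xf1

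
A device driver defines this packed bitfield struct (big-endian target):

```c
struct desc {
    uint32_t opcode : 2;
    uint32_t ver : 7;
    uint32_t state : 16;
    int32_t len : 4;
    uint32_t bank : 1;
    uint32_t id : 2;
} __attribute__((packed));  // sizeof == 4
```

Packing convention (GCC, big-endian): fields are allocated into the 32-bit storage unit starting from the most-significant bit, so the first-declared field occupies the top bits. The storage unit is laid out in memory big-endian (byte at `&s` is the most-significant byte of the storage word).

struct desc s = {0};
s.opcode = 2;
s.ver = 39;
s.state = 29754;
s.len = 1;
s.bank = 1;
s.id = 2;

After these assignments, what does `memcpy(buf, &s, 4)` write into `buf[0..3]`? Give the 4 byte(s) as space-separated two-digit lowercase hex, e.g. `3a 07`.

93 ba 1d 0e

[30+:2] opcode=2 & 0x3 = 0x2; word=0x80000000
[23+:7] ver=39 & 0x7f = 0x27; word=0x93800000
[7+:16] state=29754 & 0xffff = 0x743a; word=0x93ba1d00
[3+:4] len=1 & 0xf = 0x1; word=0x93ba1d08
[2+:1] bank=1 & 0x1 = 0x1; word=0x93ba1d0c
[0+:2] id=2 & 0x3 = 0x2; word=0x93ba1d0e
word = 0x93ba1d0e → big-endian bytes:
  [0]=0x93  [1]=0xba  [2]=0x1d  [3]=0x0e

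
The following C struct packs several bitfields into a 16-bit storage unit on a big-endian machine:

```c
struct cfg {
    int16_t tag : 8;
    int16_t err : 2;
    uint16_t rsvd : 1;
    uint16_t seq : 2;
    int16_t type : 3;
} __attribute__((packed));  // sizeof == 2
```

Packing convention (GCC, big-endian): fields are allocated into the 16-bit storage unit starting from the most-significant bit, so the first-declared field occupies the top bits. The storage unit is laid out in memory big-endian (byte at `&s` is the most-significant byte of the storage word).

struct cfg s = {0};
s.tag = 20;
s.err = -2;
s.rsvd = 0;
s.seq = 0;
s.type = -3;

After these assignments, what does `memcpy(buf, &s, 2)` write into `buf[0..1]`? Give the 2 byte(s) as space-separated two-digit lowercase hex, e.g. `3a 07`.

tag (8b) val=20 bits=0x14 at bit 8: 0x1400
err (2b) val=-2 bits=0x2 at bit 6: 0x1480
rsvd (1b) val=0 bits=0x0 at bit 5: 0x1480
seq (2b) val=0 bits=0x0 at bit 3: 0x1480
type (3b) val=-3 bits=0x5 at bit 0: 0x1485
word = 0x1485 → big-endian bytes:
  [0]=0x14  [1]=0x85

14 85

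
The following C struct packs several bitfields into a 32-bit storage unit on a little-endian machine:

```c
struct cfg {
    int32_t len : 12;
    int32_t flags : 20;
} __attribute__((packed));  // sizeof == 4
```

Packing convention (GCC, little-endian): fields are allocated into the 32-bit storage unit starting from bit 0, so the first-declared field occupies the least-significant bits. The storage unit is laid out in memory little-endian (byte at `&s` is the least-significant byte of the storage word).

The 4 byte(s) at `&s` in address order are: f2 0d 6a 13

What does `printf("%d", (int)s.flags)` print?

79520

[0]=0xf2 [1]=0x0d [2]=0x6a [3]=0x13 (little-endian) → word 0x136a0df2
len [0+:12] = (word>>0) & 0xfff = 3570
flags [12+:20] = (word>>12) & 0xfffff = 79520  ←
flags signed 20b, MSB=0: value = 79520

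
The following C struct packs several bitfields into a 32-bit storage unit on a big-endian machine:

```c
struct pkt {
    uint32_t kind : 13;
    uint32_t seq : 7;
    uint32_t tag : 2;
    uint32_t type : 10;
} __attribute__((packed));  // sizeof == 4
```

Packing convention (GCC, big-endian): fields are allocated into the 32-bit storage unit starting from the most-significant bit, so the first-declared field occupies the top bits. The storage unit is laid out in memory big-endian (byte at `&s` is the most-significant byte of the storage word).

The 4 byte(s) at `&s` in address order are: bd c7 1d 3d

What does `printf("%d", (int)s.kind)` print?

[0]=0xbd [1]=0xc7 [2]=0x1d [3]=0x3d (big-endian) → word 0xbdc71d3d
kind [19+:13] = (word>>19) & 0x1fff = 6072  ←
seq [12+:7] = (word>>12) & 0x7f = 113
tag [10+:2] = (word>>10) & 0x3 = 3
type [0+:10] = (word>>0) & 0x3ff = 317

6072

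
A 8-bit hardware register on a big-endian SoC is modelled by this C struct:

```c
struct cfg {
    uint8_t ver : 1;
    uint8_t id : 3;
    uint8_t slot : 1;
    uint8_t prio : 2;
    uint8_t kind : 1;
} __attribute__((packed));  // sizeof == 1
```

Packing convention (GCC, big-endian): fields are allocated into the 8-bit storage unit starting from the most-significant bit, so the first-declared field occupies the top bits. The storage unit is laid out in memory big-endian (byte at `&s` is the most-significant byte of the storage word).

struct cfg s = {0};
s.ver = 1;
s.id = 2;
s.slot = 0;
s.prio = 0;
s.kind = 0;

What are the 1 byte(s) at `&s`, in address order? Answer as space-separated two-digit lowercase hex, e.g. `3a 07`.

ver:1 = 1 → 0x1 << 7 → word 0x80
id:3 = 2 → 0x2 << 4 → word 0xa0
slot:1 = 0 → 0x0 << 3 → word 0xa0
prio:2 = 0 → 0x0 << 1 → word 0xa0
kind:1 = 0 → 0x0 << 0 → word 0xa0
word = 0xa0 → big-endian bytes:
  [0]=0xa0

a0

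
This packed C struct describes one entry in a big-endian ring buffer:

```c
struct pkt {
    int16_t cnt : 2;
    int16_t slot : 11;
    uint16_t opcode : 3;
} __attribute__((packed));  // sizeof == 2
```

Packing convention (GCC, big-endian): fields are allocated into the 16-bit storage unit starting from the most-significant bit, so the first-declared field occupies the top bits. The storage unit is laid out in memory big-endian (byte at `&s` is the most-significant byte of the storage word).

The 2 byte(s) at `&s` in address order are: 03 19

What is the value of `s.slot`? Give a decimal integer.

99

[0]=0x03 [1]=0x19 (big-endian) → word 0x0319
cnt:2 @ bit 14 → (0x0319>>14)&0x3 = 0x0
slot:11 @ bit 3 → (0x0319>>3)&0x7ff = 0x63  ←
opcode:3 @ bit 0 → (0x0319>>0)&0x7 = 0x1
slot signed 11b, MSB=0: value = 99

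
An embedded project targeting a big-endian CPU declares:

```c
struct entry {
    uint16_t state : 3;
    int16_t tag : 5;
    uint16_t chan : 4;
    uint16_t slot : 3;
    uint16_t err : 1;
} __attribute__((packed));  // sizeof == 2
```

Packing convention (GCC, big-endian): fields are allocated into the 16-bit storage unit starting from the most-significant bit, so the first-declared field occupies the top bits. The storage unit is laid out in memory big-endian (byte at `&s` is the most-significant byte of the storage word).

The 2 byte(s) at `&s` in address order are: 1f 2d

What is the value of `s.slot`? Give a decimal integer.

[0]=0x1f [1]=0x2d (big-endian) → word 0x1f2d
state:3 @ bit 13 → (0x1f2d>>13)&0x7 = 0x0
tag:5 @ bit 8 → (0x1f2d>>8)&0x1f = 0x1f
chan:4 @ bit 4 → (0x1f2d>>4)&0xf = 0x2
slot:3 @ bit 1 → (0x1f2d>>1)&0x7 = 0x6  ←
err:1 @ bit 0 → (0x1f2d>>0)&0x1 = 0x1

6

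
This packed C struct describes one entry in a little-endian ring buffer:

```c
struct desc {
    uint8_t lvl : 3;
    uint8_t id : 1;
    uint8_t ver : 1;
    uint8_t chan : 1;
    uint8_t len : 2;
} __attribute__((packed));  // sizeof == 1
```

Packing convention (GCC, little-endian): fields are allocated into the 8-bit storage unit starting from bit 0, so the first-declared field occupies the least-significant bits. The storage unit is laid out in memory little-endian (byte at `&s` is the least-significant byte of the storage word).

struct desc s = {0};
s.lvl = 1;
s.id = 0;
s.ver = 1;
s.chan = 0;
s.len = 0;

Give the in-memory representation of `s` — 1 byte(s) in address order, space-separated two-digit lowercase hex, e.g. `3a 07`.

lvl (3b) val=1 bits=0x1 at bit 0: 0x01
id (1b) val=0 bits=0x0 at bit 3: 0x01
ver (1b) val=1 bits=0x1 at bit 4: 0x11
chan (1b) val=0 bits=0x0 at bit 5: 0x11
len (2b) val=0 bits=0x0 at bit 6: 0x11
word = 0x11 → little-endian bytes:
  [0]=0x11

11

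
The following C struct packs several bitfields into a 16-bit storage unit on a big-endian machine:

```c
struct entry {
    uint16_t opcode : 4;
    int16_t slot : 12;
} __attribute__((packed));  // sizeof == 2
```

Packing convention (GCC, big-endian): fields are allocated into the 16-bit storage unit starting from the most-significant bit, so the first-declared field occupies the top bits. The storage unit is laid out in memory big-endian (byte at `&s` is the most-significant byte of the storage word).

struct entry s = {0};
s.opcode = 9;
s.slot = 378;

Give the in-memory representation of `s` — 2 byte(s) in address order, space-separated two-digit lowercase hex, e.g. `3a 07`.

opcode:4 = 9 → 0x9 << 12 → word 0x9000
slot:12 = 378 → 0x17a << 0 → word 0x917a
word = 0x917a → big-endian bytes:
  [0]=0x91  [1]=0x7a

91 7a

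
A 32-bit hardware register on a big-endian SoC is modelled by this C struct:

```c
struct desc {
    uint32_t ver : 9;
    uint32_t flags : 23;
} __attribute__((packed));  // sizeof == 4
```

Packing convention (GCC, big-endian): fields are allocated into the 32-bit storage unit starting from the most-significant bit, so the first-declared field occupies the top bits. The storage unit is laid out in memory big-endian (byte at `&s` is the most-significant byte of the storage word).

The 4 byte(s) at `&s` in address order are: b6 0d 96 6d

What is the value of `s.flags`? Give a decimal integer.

890477

[0]=0xb6 [1]=0x0d [2]=0x96 [3]=0x6d (big-endian) → word 0xb60d966d
ver [23+:9] = (word>>23) & 0x1ff = 364
flags [0+:23] = (word>>0) & 0x7fffff = 890477  ←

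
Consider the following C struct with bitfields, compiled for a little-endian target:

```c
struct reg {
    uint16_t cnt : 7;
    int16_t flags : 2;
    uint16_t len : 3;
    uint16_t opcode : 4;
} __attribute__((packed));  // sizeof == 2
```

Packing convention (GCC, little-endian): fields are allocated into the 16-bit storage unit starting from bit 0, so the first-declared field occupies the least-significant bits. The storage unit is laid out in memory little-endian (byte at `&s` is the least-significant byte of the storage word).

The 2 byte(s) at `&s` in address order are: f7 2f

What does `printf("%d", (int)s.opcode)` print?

[0]=0xf7 [1]=0x2f (little-endian) → word 0x2ff7
cnt [0+:7] = (word>>0) & 0x7f = 119
flags [7+:2] = (word>>7) & 0x3 = 3
len [9+:3] = (word>>9) & 0x7 = 7
opcode [12+:4] = (word>>12) & 0xf = 2  ←

2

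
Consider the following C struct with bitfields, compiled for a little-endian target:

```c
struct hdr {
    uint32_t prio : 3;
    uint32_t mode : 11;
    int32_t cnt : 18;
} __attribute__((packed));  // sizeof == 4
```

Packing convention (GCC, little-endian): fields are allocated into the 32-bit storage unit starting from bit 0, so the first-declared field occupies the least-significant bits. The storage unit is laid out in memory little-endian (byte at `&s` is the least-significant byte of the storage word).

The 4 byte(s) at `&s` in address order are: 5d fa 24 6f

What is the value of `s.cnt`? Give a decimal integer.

[0]=0x5d [1]=0xfa [2]=0x24 [3]=0x6f (little-endian) → word 0x6f24fa5d
prio [0+:3] = (word>>0) & 0x7 = 5
mode [3+:11] = (word>>3) & 0x7ff = 1867
cnt [14+:18] = (word>>14) & 0x3ffff = 113811  ←
cnt signed 18b, MSB=0: value = 113811

113811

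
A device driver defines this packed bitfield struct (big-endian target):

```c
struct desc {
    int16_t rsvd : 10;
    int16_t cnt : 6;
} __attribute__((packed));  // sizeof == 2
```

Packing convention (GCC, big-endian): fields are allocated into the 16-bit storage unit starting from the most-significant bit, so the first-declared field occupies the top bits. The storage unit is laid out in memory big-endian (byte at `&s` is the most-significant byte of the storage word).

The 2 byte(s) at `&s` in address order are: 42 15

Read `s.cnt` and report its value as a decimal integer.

[0]=0x42 [1]=0x15 (big-endian) → word 0x4215
rsvd [6+:10] = (word>>6) & 0x3ff = 264
cnt [0+:6] = (word>>0) & 0x3f = 21  ←
cnt signed 6b, MSB=0: value = 21

21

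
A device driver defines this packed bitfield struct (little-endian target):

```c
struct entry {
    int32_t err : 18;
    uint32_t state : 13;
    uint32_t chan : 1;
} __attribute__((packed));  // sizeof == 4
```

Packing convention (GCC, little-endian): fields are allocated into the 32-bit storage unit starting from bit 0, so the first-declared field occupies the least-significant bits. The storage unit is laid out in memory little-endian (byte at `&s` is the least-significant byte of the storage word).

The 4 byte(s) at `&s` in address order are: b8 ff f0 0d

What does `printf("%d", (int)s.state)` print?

892

[0]=0xb8 [1]=0xff [2]=0xf0 [3]=0x0d (little-endian) → word 0x0df0ffb8
err [0+:18] = (word>>0) & 0x3ffff = 65464
state [18+:13] = (word>>18) & 0x1fff = 892  ←
chan [31+:1] = (word>>31) & 0x1 = 0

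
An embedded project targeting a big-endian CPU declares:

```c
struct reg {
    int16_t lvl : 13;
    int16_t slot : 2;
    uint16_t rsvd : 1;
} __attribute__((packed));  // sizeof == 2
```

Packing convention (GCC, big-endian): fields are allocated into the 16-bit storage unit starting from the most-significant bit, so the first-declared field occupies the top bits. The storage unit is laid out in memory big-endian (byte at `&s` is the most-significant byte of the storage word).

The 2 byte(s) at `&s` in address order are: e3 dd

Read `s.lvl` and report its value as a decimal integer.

[0]=0xe3 [1]=0xdd (big-endian) → word 0xe3dd
lvl:13 @ bit 3 → (0xe3dd>>3)&0x1fff = 0x1c7b  ←
slot:2 @ bit 1 → (0xe3dd>>1)&0x3 = 0x2
rsvd:1 @ bit 0 → (0xe3dd>>0)&0x1 = 0x1
lvl signed 13b, MSB=1: 7291 - 8192 = -901

-901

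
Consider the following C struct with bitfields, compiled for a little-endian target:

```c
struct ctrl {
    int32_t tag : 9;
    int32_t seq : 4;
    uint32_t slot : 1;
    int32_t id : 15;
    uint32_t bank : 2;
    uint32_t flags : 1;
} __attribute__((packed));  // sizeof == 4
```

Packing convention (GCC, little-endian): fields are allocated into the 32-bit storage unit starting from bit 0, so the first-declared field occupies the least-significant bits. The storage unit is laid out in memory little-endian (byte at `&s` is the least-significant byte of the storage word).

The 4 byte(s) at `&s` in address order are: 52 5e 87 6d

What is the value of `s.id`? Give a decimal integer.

[0]=0x52 [1]=0x5e [2]=0x87 [3]=0x6d (little-endian) → word 0x6d875e52
tag:9 @ bit 0 → (0x6d875e52>>0)&0x1ff = 0x52
seq:4 @ bit 9 → (0x6d875e52>>9)&0xf = 0xf
slot:1 @ bit 13 → (0x6d875e52>>13)&0x1 = 0x0
id:15 @ bit 14 → (0x6d875e52>>14)&0x7fff = 0x361d  ←
bank:2 @ bit 29 → (0x6d875e52>>29)&0x3 = 0x3
flags:1 @ bit 31 → (0x6d875e52>>31)&0x1 = 0x0
id signed 15b, MSB=0: value = 13853

13853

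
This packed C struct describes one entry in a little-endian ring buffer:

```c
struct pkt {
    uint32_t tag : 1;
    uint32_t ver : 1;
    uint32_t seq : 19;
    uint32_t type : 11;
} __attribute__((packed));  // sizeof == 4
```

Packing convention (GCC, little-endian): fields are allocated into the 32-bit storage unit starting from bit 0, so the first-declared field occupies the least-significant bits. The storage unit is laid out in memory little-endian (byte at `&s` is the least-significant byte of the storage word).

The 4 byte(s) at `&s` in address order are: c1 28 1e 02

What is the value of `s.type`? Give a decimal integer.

[0]=0xc1 [1]=0x28 [2]=0x1e [3]=0x02 (little-endian) → word 0x021e28c1
tag [0+:1] = (word>>0) & 0x1 = 1
ver [1+:1] = (word>>1) & 0x1 = 0
seq [2+:19] = (word>>2) & 0x7ffff = 494128
type [21+:11] = (word>>21) & 0x7ff = 16  ←

16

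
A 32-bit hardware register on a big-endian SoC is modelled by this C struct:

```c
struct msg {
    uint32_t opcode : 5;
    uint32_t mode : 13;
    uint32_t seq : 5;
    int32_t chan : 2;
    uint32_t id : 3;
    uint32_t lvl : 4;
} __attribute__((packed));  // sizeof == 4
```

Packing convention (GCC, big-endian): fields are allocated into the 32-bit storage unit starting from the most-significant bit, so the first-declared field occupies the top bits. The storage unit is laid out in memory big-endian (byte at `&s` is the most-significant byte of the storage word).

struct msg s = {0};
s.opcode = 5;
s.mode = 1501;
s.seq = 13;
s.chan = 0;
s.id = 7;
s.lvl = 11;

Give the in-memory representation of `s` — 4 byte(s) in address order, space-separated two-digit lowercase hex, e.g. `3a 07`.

opcode (5b) val=5 bits=0x5 at bit 27: 0x28000000
mode (13b) val=1501 bits=0x5dd at bit 14: 0x29774000
seq (5b) val=13 bits=0xd at bit 9: 0x29775a00
chan (2b) val=0 bits=0x0 at bit 7: 0x29775a00
id (3b) val=7 bits=0x7 at bit 4: 0x29775a70
lvl (4b) val=11 bits=0xb at bit 0: 0x29775a7b
word = 0x29775a7b → big-endian bytes:
  [0]=0x29  [1]=0x77  [2]=0x5a  [3]=0x7b

29 77 5a 7b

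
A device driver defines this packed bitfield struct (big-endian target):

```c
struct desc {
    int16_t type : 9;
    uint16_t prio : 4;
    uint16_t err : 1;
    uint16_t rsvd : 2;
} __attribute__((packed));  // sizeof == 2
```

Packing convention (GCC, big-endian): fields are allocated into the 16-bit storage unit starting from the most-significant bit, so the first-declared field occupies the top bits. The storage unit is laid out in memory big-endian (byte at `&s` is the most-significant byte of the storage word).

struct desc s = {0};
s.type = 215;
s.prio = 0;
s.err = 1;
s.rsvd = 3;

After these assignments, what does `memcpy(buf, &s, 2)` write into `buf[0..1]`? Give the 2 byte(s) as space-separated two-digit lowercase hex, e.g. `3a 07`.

[7+:9] type=215 & 0x1ff = 0xd7; word=0x6b80
[3+:4] prio=0 & 0xf = 0x0; word=0x6b80
[2+:1] err=1 & 0x1 = 0x1; word=0x6b84
[0+:2] rsvd=3 & 0x3 = 0x3; word=0x6b87
word = 0x6b87 → big-endian bytes:
  [0]=0x6b  [1]=0x87

6b 87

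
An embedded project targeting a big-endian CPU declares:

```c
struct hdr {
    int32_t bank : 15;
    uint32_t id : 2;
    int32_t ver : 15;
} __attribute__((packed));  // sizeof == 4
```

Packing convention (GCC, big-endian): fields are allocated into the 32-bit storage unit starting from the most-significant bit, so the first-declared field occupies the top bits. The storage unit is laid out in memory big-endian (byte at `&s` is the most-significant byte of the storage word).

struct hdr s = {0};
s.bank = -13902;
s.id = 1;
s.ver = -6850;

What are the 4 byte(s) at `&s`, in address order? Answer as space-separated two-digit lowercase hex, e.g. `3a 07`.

93 64 e5 3e

bank:15 = -13902 → 0x49b2 << 17 → word 0x93640000
id:2 = 1 → 0x1 << 15 → word 0x93648000
ver:15 = -6850 → 0x653e << 0 → word 0x9364e53e
word = 0x9364e53e → big-endian bytes:
  [0]=0x93  [1]=0x64  [2]=0xe5  [3]=0x3e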